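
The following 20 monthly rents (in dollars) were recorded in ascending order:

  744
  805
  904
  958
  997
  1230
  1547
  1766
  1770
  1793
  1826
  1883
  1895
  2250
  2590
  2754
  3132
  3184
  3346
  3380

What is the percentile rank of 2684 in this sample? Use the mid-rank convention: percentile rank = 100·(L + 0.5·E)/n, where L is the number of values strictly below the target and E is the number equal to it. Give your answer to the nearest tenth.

75.0

Count below 2684: L = 15; count equal: E = 0; n = 20.
Percentile rank = 100·(15 + 0.5·0)/20 = 100·15/20 = 75.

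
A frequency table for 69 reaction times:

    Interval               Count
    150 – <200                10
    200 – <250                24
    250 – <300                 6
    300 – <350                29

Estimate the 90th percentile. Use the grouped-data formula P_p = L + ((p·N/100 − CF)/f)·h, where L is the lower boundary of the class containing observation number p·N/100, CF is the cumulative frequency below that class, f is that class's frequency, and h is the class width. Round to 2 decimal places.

338.10

N = 69; target position k = 90/100 · 69 = 62.1.
Cumulative frequencies: 10, 34, 40, 69.
Observation 62.1 falls in the class 300 – <350.
L = 300, CF = 40, f = 29, h = 50.
P90 = 300 + ((62.1 − 40)/29)·50 = 300 + 38.1034 = 338.103.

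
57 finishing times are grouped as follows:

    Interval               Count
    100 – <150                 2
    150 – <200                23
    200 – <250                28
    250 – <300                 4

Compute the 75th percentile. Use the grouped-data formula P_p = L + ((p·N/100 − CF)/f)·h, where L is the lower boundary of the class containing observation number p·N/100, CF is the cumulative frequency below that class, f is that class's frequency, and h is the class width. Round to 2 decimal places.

231.70

N = 57; target position k = 75/100 · 57 = 42.75.
Cumulative frequencies: 2, 25, 53, 57.
Observation 42.75 falls in the class 200 – <250.
L = 200, CF = 25, f = 28, h = 50.
P75 = 200 + ((42.75 − 25)/28)·50 = 200 + 31.6964 = 231.696.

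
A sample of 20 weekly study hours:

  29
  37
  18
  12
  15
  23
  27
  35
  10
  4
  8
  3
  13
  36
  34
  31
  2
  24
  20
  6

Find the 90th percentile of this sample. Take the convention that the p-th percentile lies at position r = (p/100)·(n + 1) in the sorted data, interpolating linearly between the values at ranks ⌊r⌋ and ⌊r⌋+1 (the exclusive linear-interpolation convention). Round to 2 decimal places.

35.90

Sorted: 2, 3, 4, 6, 8, 10, 12, 13, 15, 18, 20, 23, 24, 27, 29, 31, 34, 35, 36, 37.
n = 20.
r = (90/100)·(20 + 1) = 18.9.
Rank 18 is 35 and rank 19 is 36.
Interpolate: 35 + 0.9·(36 − 35) = 35 + 0.9·1 = 35.9.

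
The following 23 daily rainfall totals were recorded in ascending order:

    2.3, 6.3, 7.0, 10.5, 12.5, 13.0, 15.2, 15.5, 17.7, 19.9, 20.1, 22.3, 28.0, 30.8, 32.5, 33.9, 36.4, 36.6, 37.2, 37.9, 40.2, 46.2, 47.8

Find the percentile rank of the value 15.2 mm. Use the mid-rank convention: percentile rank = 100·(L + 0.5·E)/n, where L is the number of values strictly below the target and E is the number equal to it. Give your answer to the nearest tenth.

Count below 15.2: L = 6; count equal: E = 1; n = 23.
Percentile rank = 100·(6 + 0.5·1)/23 = 100·6.5/23 = 28.26.

28.3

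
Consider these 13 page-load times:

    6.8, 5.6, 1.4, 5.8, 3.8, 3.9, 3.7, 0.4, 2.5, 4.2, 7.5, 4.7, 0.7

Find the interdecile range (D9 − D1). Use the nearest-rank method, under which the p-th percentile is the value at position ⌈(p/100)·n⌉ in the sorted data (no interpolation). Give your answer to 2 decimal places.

6.10

Sorted: 0.4, 0.7, 1.4, 2.5, 3.7, 3.8, 3.9, 4.2, 4.7, 5.6, 5.8, 6.8, 7.5.
n = 13.
P10: rank ⌈10/100·13⌉ = 2 → 0.7.
P90: rank ⌈90/100·13⌉ = 12 → 6.8.
Difference: 6.8 − 0.7 = 6.1.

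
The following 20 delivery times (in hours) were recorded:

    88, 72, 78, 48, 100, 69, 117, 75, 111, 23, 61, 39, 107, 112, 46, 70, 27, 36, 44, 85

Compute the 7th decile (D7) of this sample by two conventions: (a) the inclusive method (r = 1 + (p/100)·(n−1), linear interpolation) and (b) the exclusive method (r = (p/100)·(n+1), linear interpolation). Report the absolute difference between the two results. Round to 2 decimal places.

Sorted: 23, 27, 36, 39, 44, 46, 48, 61, 69, 70, 72, 75, 78, 85, 88, 100, 107, 111, 112, 117.
n = 20.
(a) r = 14.3; between ranks 14 (85) and 15 (88): 85.9.
(b) r = 14.7; between ranks 14 (85) and 15 (88): 87.1.
|85.9 − 87.1| = 1.2.

1.20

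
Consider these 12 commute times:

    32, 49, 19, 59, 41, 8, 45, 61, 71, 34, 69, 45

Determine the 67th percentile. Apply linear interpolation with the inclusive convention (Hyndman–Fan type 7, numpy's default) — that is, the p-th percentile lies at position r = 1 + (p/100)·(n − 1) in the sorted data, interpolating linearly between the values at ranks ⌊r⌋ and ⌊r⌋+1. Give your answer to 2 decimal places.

Sorted: 8, 19, 32, 34, 41, 45, 45, 49, 59, 61, 69, 71.
n = 12.
r = 1 + (67/100)·(12 − 1) = 1 + 7.37 = 8.37.
Rank 8 is 49 and rank 9 is 59.
Interpolate: 49 + 0.37·(59 − 49) = 49 + 0.37·10 = 52.7.

52.70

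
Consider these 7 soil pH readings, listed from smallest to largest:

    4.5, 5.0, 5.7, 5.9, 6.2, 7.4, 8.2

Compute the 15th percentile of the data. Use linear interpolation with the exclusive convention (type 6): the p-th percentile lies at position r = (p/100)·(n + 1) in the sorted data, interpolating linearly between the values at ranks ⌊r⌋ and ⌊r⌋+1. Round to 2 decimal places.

n = 7.
r = (15/100)·(7 + 1) = 1.2.
Rank 1 is 4.5 and rank 2 is 5.0.
Interpolate: 4.5 + 0.2·(5.0 − 4.5) = 4.5 + 0.2·0.5 = 4.6.

4.60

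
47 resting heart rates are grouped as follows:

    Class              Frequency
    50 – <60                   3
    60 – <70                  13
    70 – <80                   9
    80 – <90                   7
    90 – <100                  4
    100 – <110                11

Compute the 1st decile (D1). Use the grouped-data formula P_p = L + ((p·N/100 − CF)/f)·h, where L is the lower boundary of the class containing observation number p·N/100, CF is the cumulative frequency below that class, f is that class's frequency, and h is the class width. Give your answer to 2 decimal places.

N = 47; target position k = 10/100 · 47 = 4.7.
Cumulative frequencies: 3, 16, 25, 32, 36, 47.
Observation 4.7 falls in the class 60 – <70.
L = 60, CF = 3, f = 13, h = 10.
P10 = 60 + ((4.7 − 3)/13)·10 = 60 + 1.30769 = 61.3077.

61.31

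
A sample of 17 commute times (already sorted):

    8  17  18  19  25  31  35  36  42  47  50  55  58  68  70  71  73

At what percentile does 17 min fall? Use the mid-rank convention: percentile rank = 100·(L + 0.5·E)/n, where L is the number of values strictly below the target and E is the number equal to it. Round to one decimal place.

Count below 17: L = 1; count equal: E = 1; n = 17.
Percentile rank = 100·(1 + 0.5·1)/17 = 100·1.5/17 = 8.824.

8.8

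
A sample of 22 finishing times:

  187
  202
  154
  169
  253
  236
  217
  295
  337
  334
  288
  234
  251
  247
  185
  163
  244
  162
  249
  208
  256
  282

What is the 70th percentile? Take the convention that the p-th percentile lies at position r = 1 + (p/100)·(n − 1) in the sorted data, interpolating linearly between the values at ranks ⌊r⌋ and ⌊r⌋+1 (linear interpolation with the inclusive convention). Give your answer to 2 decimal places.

252.40

Sorted: 154, 162, 163, 169, 185, 187, 202, 208, 217, 234, 236, 244, 247, 249, 251, 253, 256, 282, 288, 295, 334, 337.
n = 22.
r = 1 + (70/100)·(22 − 1) = 1 + 14.7 = 15.7.
Rank 15 is 251 and rank 16 is 253.
Interpolate: 251 + 0.7·(253 − 251) = 251 + 0.7·2 = 252.4.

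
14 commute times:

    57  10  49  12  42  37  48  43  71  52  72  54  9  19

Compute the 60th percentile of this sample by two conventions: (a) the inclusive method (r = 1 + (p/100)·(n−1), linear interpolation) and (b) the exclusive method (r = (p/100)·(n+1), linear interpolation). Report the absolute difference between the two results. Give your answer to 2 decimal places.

0.20

Sorted: 9, 10, 12, 19, 37, 42, 43, 48, 49, 52, 54, 57, 71, 72.
n = 14.
(a) r = 8.8; between ranks 8 (48) and 9 (49): 48.8.
(b) r = 9 → value at rank 9 = 49.
|48.8 − 49| = 0.2.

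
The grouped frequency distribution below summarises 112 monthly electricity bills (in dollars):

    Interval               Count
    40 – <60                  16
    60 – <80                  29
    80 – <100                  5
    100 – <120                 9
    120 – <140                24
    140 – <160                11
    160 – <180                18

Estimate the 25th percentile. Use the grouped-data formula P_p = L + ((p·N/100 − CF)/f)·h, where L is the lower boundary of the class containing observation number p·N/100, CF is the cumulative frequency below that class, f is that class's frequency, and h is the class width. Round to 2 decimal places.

N = 112; target position k = 25/100 · 112 = 28.
Cumulative frequencies: 16, 45, 50, 59, 83, 94, 112.
Observation 28 falls in the class 60 – <80.
L = 60, CF = 16, f = 29, h = 20.
P25 = 60 + ((28 − 16)/29)·20 = 60 + 8.27586 = 68.2759.

68.28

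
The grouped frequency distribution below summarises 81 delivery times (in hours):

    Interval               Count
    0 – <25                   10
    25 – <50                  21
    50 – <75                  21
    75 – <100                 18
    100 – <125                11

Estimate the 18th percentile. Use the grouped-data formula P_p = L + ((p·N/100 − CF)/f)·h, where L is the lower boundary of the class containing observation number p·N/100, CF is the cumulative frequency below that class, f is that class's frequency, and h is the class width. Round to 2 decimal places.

N = 81; target position k = 18/100 · 81 = 14.58.
Cumulative frequencies: 10, 31, 52, 70, 81.
Observation 14.58 falls in the class 25 – <50.
L = 25, CF = 10, f = 21, h = 25.
P18 = 25 + ((14.58 − 10)/21)·25 = 25 + 5.45238 = 30.4524.

30.45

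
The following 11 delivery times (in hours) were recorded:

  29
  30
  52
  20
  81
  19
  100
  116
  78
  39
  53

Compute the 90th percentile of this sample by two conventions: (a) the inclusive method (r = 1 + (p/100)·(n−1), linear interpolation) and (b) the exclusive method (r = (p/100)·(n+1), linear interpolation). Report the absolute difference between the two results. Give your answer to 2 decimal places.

Sorted: 19, 20, 29, 30, 39, 52, 53, 78, 81, 100, 116.
n = 11.
(a) r = 10 → value at rank 10 = 100.
(b) r = 10.8; between ranks 10 (100) and 11 (116): 112.8.
|100 − 112.8| = 12.8.

12.80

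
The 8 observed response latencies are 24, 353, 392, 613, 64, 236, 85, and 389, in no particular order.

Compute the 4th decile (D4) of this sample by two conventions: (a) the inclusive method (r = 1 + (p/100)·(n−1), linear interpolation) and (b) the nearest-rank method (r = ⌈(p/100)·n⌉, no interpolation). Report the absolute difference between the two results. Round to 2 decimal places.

Sorted: 24, 64, 85, 236, 353, 389, 392, 613.
n = 8.
(a) r = 3.8; between ranks 3 (85) and 4 (236): 205.8.
(b) the nearest-rank method: rank 4 → 236.
|205.8 − 236| = 30.2.

30.20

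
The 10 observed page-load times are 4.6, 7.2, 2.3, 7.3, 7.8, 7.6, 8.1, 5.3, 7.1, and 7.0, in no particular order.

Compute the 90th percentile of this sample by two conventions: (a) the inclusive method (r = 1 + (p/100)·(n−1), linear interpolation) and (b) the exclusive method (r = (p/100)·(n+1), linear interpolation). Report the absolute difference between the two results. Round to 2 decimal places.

0.24

Sorted: 2.3, 4.6, 5.3, 7.0, 7.1, 7.2, 7.3, 7.6, 7.8, 8.1.
n = 10.
(a) r = 9.1; between ranks 9 (7.8) and 10 (8.1): 7.83.
(b) r = 9.9; between ranks 9 (7.8) and 10 (8.1): 8.07.
|7.83 − 8.07| = 0.24.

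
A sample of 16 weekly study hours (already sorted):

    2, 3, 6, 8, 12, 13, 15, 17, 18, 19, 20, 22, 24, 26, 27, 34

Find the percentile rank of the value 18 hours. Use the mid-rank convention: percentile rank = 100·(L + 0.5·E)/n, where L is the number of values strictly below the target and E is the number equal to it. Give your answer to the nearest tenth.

53.1

Count below 18: L = 8; count equal: E = 1; n = 16.
Percentile rank = 100·(8 + 0.5·1)/16 = 100·8.5/16 = 53.12.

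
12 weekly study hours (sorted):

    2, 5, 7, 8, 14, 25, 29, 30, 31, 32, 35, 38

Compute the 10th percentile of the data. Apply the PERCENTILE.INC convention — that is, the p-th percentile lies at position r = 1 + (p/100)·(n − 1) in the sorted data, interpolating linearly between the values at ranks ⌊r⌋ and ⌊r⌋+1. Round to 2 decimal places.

n = 12.
r = 1 + (10/100)·(12 − 1) = 1 + 1.1 = 2.1.
Rank 2 is 5 and rank 3 is 7.
Interpolate: 5 + 0.1·(7 − 5) = 5 + 0.1·2 = 5.2.

5.20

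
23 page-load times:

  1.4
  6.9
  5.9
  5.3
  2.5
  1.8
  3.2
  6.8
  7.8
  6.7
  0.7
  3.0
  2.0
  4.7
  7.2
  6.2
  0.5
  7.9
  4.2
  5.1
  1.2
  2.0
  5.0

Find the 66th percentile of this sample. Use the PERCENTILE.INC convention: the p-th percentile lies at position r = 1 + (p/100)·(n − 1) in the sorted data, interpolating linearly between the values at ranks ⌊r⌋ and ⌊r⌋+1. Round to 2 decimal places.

Sorted: 0.5, 0.7, 1.2, 1.4, 1.8, 2.0, 2.0, 2.5, 3.0, 3.2, 4.2, 4.7, 5.0, 5.1, 5.3, 5.9, 6.2, 6.7, 6.8, 6.9, 7.2, 7.8, 7.9.
n = 23.
r = 1 + (66/100)·(23 − 1) = 1 + 14.52 = 15.52.
Rank 15 is 5.3 and rank 16 is 5.9.
Interpolate: 5.3 + 0.52·(5.9 − 5.3) = 5.3 + 0.52·0.6 = 5.612.

5.61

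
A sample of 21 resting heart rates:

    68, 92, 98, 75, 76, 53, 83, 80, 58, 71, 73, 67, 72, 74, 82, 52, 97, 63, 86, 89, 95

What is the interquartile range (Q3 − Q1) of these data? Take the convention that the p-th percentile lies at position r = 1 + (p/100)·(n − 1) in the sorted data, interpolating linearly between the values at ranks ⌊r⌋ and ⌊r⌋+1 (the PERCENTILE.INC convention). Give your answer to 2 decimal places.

Sorted: 52, 53, 58, 63, 67, 68, 71, 72, 73, 74, 75, 76, 80, 82, 83, 86, 89, 92, 95, 97, 98.
n = 21.
P25: r = 6 (integer) → 68.
P75: r = 16 (integer) → 86.
Difference: 86 − 68 = 18.

18.00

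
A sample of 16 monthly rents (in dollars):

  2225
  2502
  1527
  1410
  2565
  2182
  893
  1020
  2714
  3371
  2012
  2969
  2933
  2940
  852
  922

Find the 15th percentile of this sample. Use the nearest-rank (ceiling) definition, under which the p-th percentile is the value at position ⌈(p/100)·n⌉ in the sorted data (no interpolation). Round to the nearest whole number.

922

Sorted: 852, 893, 922, 1020, 1410, 1527, 2012, 2182, 2225, 2502, 2565, 2714, 2933, 2940, 2969, 3371.
n = 16.
Position = ⌈15/100 · 16⌉ = ⌈2.4⌉ = 3.
The value at rank 3 is 922.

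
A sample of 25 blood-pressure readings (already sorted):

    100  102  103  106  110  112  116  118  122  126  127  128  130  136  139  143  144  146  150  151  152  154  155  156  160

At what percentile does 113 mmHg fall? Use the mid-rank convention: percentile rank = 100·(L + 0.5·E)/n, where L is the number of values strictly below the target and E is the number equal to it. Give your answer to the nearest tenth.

Count below 113: L = 6; count equal: E = 0; n = 25.
Percentile rank = 100·(6 + 0.5·0)/25 = 100·6/25 = 24.

24.0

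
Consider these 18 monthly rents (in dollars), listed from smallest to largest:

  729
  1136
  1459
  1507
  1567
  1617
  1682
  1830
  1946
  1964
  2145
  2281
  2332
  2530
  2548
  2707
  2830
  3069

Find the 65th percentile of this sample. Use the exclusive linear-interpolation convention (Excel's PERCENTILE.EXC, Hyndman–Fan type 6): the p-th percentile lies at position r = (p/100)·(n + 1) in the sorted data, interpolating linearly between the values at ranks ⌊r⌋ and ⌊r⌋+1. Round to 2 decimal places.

2298.85

n = 18.
r = (65/100)·(18 + 1) = 12.35.
Rank 12 is 2281 and rank 13 is 2332.
Interpolate: 2281 + 0.35·(2332 − 2281) = 2281 + 0.35·51 = 2298.85.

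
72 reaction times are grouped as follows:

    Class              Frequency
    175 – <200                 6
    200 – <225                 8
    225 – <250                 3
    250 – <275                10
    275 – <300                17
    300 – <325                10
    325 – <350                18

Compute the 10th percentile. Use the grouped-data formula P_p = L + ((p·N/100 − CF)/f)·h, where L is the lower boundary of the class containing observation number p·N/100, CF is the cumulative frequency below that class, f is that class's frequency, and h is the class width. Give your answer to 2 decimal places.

N = 72; target position k = 10/100 · 72 = 7.2.
Cumulative frequencies: 6, 14, 17, 27, 44, 54, 72.
Observation 7.2 falls in the class 200 – <225.
L = 200, CF = 6, f = 8, h = 25.
P10 = 200 + ((7.2 − 6)/8)·25 = 200 + 3.75 = 203.75.

203.75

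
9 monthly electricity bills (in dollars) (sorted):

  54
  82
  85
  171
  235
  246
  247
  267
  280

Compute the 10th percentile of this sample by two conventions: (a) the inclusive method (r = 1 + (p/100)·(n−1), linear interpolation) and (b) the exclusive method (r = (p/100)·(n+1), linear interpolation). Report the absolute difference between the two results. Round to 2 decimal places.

22.40

n = 9.
(a) r = 1.8; between ranks 1 (54) and 2 (82): 76.4.
(b) r = 1 → value at rank 1 = 54.
|76.4 − 54| = 22.4.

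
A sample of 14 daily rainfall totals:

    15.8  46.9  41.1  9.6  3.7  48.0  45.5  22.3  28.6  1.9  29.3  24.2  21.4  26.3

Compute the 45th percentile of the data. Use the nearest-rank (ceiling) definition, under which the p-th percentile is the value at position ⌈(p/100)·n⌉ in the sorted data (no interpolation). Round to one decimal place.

Sorted: 1.9, 3.7, 9.6, 15.8, 21.4, 22.3, 24.2, 26.3, 28.6, 29.3, 41.1, 45.5, 46.9, 48.0.
n = 14.
Position = ⌈45/100 · 14⌉ = ⌈6.3⌉ = 7.
The value at rank 7 is 24.2.

24.2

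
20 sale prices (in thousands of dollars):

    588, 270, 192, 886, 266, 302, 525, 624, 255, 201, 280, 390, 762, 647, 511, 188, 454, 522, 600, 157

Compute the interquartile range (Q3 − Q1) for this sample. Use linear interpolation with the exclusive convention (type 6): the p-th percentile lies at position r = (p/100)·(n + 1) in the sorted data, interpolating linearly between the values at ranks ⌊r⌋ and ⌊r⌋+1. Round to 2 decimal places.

339.25

Sorted: 157, 188, 192, 201, 255, 266, 270, 280, 302, 390, 454, 511, 522, 525, 588, 600, 624, 647, 762, 886.
n = 20.
P25: r = 5.25; ranks 5–6 are 255, 266; interpolating gives 257.75.
P75: r = 15.75; ranks 15–16 are 588, 600; interpolating gives 597.
Difference: 597 − 257.75 = 339.25.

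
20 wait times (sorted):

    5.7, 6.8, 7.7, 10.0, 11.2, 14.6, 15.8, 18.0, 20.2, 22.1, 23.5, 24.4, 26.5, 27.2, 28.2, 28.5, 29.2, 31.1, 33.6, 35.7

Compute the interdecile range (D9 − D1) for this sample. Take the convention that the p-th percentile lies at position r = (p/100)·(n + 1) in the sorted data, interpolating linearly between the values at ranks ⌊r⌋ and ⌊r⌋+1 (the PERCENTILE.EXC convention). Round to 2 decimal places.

n = 20.
P10: r = 2.1; ranks 2–3 are 6.8, 7.7; interpolating gives 6.89.
P90: r = 18.9; ranks 18–19 are 31.1, 33.6; interpolating gives 33.35.
Difference: 33.35 − 6.89 = 26.46.

26.46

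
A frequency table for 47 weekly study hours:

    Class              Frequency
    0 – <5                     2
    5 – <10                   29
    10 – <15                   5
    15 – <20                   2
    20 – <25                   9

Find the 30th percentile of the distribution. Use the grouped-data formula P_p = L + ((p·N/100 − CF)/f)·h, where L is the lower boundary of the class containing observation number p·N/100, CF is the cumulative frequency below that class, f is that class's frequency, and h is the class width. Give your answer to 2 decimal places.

N = 47; target position k = 30/100 · 47 = 14.1.
Cumulative frequencies: 2, 31, 36, 38, 47.
Observation 14.1 falls in the class 5 – <10.
L = 5, CF = 2, f = 29, h = 5.
P30 = 5 + ((14.1 − 2)/29)·5 = 5 + 2.08621 = 7.08621.

7.09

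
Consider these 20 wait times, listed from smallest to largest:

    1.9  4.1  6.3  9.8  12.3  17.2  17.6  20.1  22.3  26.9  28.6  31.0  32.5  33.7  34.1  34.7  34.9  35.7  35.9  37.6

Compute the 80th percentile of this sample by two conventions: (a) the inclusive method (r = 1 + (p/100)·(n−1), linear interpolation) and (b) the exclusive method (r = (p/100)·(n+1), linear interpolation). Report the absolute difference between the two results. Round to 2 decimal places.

0.12

n = 20.
(a) r = 16.2; between ranks 16 (34.7) and 17 (34.9): 34.74.
(b) r = 16.8; between ranks 16 (34.7) and 17 (34.9): 34.86.
|34.74 − 34.86| = 0.12.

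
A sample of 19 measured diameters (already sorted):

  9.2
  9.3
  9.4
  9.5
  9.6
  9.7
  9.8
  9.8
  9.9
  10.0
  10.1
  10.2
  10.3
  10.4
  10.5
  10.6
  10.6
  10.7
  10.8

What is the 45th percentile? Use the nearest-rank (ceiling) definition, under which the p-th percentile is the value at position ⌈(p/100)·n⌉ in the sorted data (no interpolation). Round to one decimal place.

n = 19.
Position = ⌈45/100 · 19⌉ = ⌈8.55⌉ = 9.
The value at rank 9 is 9.9.

9.9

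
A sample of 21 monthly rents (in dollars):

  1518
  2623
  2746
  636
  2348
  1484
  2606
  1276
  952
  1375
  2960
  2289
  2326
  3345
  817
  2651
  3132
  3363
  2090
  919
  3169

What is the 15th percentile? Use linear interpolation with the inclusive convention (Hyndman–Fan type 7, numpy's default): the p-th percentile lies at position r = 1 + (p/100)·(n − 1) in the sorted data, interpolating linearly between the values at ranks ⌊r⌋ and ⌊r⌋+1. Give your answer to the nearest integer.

952

Sorted: 636, 817, 919, 952, 1276, 1375, 1484, 1518, 2090, 2289, 2326, 2348, 2606, 2623, 2651, 2746, 2960, 3132, 3169, 3345, 3363.
n = 21.
r = 1 + (15/100)·(21 − 1) = 1 + 3 = 4.
r is an integer, so P15 is the value at rank 4: 952.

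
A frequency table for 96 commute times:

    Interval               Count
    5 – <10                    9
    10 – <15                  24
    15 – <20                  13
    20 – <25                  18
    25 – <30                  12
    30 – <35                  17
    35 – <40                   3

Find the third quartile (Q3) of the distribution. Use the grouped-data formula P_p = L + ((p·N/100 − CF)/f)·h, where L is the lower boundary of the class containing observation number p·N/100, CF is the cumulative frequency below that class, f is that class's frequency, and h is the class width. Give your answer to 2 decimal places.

N = 96; target position k = 75/100 · 96 = 72.
Cumulative frequencies: 9, 33, 46, 64, 76, 93, 96.
Observation 72 falls in the class 25 – <30.
L = 25, CF = 64, f = 12, h = 5.
P75 = 25 + ((72 − 64)/12)·5 = 25 + 3.33333 = 28.3333.

28.33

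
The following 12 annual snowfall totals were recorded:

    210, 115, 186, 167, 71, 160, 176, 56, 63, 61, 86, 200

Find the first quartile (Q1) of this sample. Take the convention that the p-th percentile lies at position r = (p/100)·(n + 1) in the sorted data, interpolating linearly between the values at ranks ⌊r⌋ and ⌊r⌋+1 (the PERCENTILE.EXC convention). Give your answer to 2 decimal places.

Sorted: 56, 61, 63, 71, 86, 115, 160, 167, 176, 186, 200, 210.
n = 12.
r = (25/100)·(12 + 1) = 3.25.
Rank 3 is 63 and rank 4 is 71.
Interpolate: 63 + 0.25·(71 − 63) = 63 + 0.25·8 = 65.

65.00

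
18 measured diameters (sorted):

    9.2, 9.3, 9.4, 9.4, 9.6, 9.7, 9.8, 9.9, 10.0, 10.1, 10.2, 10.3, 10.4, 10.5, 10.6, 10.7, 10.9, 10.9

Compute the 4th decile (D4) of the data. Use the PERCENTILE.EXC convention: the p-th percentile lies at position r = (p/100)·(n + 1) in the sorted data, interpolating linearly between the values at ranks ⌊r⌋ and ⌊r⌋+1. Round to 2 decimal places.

n = 18.
r = (40/100)·(18 + 1) = 7.6.
Rank 7 is 9.8 and rank 8 is 9.9.
Interpolate: 9.8 + 0.6·(9.9 − 9.8) = 9.8 + 0.6·0.1 = 9.86.

9.86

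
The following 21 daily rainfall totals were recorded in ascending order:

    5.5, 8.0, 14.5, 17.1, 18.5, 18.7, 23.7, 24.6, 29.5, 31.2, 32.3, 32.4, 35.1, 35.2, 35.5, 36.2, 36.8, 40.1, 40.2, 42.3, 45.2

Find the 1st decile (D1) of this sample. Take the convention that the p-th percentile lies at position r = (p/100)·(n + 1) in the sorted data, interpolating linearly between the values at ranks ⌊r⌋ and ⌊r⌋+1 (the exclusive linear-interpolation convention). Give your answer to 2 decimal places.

9.30

n = 21.
r = (10/100)·(21 + 1) = 2.2.
Rank 2 is 8.0 and rank 3 is 14.5.
Interpolate: 8.0 + 0.2·(14.5 − 8.0) = 8.0 + 0.2·6.5 = 9.3.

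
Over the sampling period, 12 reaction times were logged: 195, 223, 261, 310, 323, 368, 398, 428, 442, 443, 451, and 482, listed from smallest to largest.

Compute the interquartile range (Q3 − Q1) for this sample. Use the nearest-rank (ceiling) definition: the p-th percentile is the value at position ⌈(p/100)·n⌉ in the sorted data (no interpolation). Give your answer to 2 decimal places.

n = 12.
P25: rank ⌈25/100·12⌉ = 3 → 261.
P75: rank ⌈75/100·12⌉ = 9 → 442.
Difference: 442 − 261 = 181.

181.00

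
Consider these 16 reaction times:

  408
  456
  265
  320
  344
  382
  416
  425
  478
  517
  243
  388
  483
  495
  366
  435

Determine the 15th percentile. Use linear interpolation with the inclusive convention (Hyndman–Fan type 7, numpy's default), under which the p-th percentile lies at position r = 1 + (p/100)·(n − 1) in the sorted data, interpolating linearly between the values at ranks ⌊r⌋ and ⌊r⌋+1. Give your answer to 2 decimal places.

326.00

Sorted: 243, 265, 320, 344, 366, 382, 388, 408, 416, 425, 435, 456, 478, 483, 495, 517.
n = 16.
r = 1 + (15/100)·(16 − 1) = 1 + 2.25 = 3.25.
Rank 3 is 320 and rank 4 is 344.
Interpolate: 320 + 0.25·(344 − 320) = 320 + 0.25·24 = 326.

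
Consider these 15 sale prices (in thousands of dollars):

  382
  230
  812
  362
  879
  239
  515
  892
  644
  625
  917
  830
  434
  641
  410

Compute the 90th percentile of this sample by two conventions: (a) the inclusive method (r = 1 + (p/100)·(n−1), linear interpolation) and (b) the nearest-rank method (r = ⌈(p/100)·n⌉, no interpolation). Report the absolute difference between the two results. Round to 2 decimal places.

5.20

Sorted: 230, 239, 362, 382, 410, 434, 515, 625, 641, 644, 812, 830, 879, 892, 917.
n = 15.
(a) r = 13.6; between ranks 13 (879) and 14 (892): 886.8.
(b) the nearest-rank method: rank 14 → 892.
|886.8 − 892| = 5.2.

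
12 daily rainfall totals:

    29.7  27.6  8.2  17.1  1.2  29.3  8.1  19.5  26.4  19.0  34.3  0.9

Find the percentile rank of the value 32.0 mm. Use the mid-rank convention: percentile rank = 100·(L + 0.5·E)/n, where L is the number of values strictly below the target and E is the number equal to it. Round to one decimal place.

Sorted: 0.9, 1.2, 8.1, 8.2, 17.1, 19.0, 19.5, 26.4, 27.6, 29.3, 29.7, 34.3.
Count below 32.0: L = 11; count equal: E = 0; n = 12.
Percentile rank = 100·(11 + 0.5·0)/12 = 100·11/12 = 91.67.

91.7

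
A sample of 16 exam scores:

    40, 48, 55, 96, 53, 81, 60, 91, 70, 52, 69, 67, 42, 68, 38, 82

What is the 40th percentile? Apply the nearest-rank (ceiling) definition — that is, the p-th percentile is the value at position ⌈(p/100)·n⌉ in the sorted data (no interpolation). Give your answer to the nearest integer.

Sorted: 38, 40, 42, 48, 52, 53, 55, 60, 67, 68, 69, 70, 81, 82, 91, 96.
n = 16.
Position = ⌈40/100 · 16⌉ = ⌈6.4⌉ = 7.
The value at rank 7 is 55.

55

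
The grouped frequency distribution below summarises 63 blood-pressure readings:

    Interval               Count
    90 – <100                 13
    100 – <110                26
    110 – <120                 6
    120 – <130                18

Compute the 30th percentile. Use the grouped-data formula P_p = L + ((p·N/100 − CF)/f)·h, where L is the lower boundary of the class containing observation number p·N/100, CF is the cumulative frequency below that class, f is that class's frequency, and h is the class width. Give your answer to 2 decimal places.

N = 63; target position k = 30/100 · 63 = 18.9.
Cumulative frequencies: 13, 39, 45, 63.
Observation 18.9 falls in the class 100 – <110.
L = 100, CF = 13, f = 26, h = 10.
P30 = 100 + ((18.9 − 13)/26)·10 = 100 + 2.26923 = 102.269.

102.27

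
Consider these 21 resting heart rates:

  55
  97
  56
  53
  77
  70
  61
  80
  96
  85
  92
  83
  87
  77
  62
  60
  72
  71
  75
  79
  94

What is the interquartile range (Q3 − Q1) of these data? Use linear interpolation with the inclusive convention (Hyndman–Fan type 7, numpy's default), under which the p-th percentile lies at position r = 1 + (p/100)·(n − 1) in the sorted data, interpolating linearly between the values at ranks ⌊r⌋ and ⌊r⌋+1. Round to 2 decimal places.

Sorted: 53, 55, 56, 60, 61, 62, 70, 71, 72, 75, 77, 77, 79, 80, 83, 85, 87, 92, 94, 96, 97.
n = 21.
P25: r = 6 (integer) → 62.
P75: r = 16 (integer) → 85.
Difference: 85 − 62 = 23.

23.00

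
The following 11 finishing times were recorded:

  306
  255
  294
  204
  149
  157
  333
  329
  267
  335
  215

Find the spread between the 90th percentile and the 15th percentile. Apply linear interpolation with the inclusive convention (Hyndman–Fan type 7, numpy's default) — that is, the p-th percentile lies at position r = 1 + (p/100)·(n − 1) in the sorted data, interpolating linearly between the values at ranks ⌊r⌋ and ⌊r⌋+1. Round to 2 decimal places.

Sorted: 149, 157, 204, 215, 255, 267, 294, 306, 329, 333, 335.
n = 11.
P15: r = 2.5; ranks 2–3 are 157, 204; interpolating gives 180.5.
P90: r = 10 (integer) → 333.
Difference: 333 − 180.5 = 152.5.

152.50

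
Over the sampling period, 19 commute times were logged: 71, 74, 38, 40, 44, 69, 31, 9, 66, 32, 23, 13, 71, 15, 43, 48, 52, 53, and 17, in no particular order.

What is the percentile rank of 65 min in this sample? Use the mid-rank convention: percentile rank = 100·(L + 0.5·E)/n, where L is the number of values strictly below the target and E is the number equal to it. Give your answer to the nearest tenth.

Sorted: 9, 13, 15, 17, 23, 31, 32, 38, 40, 43, 44, 48, 52, 53, 66, 69, 71, 71, 74.
Count below 65: L = 14; count equal: E = 0; n = 19.
Percentile rank = 100·(14 + 0.5·0)/19 = 100·14/19 = 73.68.

73.7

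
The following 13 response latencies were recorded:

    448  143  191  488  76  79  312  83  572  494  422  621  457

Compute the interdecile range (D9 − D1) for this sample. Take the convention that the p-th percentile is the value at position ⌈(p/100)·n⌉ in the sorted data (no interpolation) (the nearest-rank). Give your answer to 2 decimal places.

Sorted: 76, 79, 83, 143, 191, 312, 422, 448, 457, 488, 494, 572, 621.
n = 13.
P10: rank ⌈10/100·13⌉ = 2 → 79.
P90: rank ⌈90/100·13⌉ = 12 → 572.
Difference: 572 − 79 = 493.

493.00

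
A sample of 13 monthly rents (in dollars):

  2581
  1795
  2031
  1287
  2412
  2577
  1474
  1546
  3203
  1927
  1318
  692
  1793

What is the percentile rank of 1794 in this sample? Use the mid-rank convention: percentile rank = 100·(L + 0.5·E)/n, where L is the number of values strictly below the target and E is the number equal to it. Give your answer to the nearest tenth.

Sorted: 692, 1287, 1318, 1474, 1546, 1793, 1795, 1927, 2031, 2412, 2577, 2581, 3203.
Count below 1794: L = 6; count equal: E = 0; n = 13.
Percentile rank = 100·(6 + 0.5·0)/13 = 100·6/13 = 46.15.

46.2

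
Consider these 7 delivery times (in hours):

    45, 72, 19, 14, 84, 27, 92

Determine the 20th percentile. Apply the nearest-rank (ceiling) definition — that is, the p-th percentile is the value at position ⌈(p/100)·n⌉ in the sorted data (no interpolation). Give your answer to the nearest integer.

Sorted: 14, 19, 27, 45, 72, 84, 92.
n = 7.
Position = ⌈20/100 · 7⌉ = ⌈1.4⌉ = 2.
The value at rank 2 is 19.

19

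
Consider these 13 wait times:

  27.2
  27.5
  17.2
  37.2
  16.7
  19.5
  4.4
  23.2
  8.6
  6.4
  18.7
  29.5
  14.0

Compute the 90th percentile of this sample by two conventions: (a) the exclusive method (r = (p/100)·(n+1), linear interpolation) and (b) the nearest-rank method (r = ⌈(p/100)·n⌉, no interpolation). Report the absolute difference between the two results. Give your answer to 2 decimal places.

4.62

Sorted: 4.4, 6.4, 8.6, 14.0, 16.7, 17.2, 18.7, 19.5, 23.2, 27.2, 27.5, 29.5, 37.2.
n = 13.
(a) r = 12.6; between ranks 12 (29.5) and 13 (37.2): 34.12.
(b) the nearest-rank method: rank 12 → 29.5.
|34.12 − 29.5| = 4.62.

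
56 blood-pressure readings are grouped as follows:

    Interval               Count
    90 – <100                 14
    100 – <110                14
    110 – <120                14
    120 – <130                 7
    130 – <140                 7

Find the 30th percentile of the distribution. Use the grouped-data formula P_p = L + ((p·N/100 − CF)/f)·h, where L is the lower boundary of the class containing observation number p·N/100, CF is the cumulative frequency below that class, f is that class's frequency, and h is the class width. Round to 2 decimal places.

N = 56; target position k = 30/100 · 56 = 16.8.
Cumulative frequencies: 14, 28, 42, 49, 56.
Observation 16.8 falls in the class 100 – <110.
L = 100, CF = 14, f = 14, h = 10.
P30 = 100 + ((16.8 − 14)/14)·10 = 100 + 2 = 102.

102.00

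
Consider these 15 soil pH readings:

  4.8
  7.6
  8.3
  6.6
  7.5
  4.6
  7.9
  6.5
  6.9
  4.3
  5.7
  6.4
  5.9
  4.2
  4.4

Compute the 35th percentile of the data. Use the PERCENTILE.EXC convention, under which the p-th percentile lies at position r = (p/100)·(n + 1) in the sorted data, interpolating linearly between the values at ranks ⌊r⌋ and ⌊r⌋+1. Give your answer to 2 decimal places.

Sorted: 4.2, 4.3, 4.4, 4.6, 4.8, 5.7, 5.9, 6.4, 6.5, 6.6, 6.9, 7.5, 7.6, 7.9, 8.3.
n = 15.
r = (35/100)·(15 + 1) = 5.6.
Rank 5 is 4.8 and rank 6 is 5.7.
Interpolate: 4.8 + 0.6·(5.7 − 4.8) = 4.8 + 0.6·0.9 = 5.34.

5.34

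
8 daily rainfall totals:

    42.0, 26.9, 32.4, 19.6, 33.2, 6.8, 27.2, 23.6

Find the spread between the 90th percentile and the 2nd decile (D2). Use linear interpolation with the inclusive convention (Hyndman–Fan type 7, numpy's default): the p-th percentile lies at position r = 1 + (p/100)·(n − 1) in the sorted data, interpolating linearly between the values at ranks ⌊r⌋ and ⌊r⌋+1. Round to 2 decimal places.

14.64

Sorted: 6.8, 19.6, 23.6, 26.9, 27.2, 32.4, 33.2, 42.0.
n = 8.
P20: r = 2.4; ranks 2–3 are 19.6, 23.6; interpolating gives 21.2.
P90: r = 7.3; ranks 7–8 are 33.2, 42.0; interpolating gives 35.84.
Difference: 35.84 − 21.2 = 14.64.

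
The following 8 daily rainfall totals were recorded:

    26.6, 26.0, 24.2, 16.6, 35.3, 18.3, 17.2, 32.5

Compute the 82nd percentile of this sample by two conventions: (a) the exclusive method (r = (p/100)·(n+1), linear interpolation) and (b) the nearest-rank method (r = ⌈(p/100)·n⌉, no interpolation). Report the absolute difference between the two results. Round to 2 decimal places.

Sorted: 16.6, 17.2, 18.3, 24.2, 26.0, 26.6, 32.5, 35.3.
n = 8.
(a) r = 7.38; between ranks 7 (32.5) and 8 (35.3): 33.564.
(b) the nearest-rank method: rank 7 → 32.5.
|33.564 − 32.5| = 1.064.

1.06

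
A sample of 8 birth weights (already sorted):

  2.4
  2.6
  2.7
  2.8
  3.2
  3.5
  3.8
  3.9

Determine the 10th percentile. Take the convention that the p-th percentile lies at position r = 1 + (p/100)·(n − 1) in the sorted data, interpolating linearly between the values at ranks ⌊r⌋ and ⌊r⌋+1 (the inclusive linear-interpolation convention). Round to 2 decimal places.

n = 8.
r = 1 + (10/100)·(8 − 1) = 1 + 0.7 = 1.7.
Rank 1 is 2.4 and rank 2 is 2.6.
Interpolate: 2.4 + 0.7·(2.6 − 2.4) = 2.4 + 0.7·0.2 = 2.54.

2.54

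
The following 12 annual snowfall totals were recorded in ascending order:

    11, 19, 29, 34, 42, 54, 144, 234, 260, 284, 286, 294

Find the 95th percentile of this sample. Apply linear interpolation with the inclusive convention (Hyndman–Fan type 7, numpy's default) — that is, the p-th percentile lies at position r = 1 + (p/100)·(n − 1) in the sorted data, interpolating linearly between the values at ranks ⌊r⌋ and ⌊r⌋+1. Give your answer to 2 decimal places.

n = 12.
r = 1 + (95/100)·(12 − 1) = 1 + 10.45 = 11.45.
Rank 11 is 286 and rank 12 is 294.
Interpolate: 286 + 0.45·(294 − 286) = 286 + 0.45·8 = 289.6.

289.60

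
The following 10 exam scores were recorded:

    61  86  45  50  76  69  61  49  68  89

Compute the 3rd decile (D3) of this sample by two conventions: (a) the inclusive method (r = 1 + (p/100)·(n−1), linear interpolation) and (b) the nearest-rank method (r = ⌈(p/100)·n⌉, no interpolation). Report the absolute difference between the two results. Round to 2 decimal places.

7.70

Sorted: 45, 49, 50, 61, 61, 68, 69, 76, 86, 89.
n = 10.
(a) r = 3.7; between ranks 3 (50) and 4 (61): 57.7.
(b) the nearest-rank method: rank 3 → 50.
|57.7 − 50| = 7.7.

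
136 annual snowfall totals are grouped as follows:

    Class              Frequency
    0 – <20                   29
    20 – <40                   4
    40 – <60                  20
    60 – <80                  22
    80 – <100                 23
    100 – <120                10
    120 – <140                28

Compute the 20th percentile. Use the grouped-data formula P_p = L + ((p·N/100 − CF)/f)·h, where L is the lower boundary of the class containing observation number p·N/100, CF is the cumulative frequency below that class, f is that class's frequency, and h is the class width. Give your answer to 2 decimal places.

18.76

N = 136; target position k = 20/100 · 136 = 27.2.
Cumulative frequencies: 29, 33, 53, 75, 98, 108, 136.
Observation 27.2 falls in the class 0 – <20.
L = 0, CF = 0, f = 29, h = 20.
P20 = 0 + ((27.2 − 0)/29)·20 = 0 + 18.7586 = 18.7586.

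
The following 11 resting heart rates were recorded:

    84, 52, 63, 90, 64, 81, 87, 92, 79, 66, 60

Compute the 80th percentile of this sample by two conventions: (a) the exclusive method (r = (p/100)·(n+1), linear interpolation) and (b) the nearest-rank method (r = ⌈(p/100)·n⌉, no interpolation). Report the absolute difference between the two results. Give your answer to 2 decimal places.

1.80

Sorted: 52, 60, 63, 64, 66, 79, 81, 84, 87, 90, 92.
n = 11.
(a) r = 9.6; between ranks 9 (87) and 10 (90): 88.8.
(b) the nearest-rank method: rank 9 → 87.
|88.8 − 87| = 1.8.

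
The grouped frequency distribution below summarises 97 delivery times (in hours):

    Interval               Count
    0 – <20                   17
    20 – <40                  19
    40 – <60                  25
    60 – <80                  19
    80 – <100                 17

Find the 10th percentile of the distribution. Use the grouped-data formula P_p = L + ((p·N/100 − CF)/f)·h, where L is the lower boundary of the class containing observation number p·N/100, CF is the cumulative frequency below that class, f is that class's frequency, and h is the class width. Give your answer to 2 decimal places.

N = 97; target position k = 10/100 · 97 = 9.7.
Cumulative frequencies: 17, 36, 61, 80, 97.
Observation 9.7 falls in the class 0 – <20.
L = 0, CF = 0, f = 17, h = 20.
P10 = 0 + ((9.7 − 0)/17)·20 = 0 + 11.4118 = 11.4118.

11.41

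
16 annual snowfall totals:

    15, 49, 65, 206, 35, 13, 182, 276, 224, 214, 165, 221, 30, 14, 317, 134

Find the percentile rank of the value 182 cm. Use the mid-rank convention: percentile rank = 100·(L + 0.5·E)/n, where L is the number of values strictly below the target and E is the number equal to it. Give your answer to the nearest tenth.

Sorted: 13, 14, 15, 30, 35, 49, 65, 134, 165, 182, 206, 214, 221, 224, 276, 317.
Count below 182: L = 9; count equal: E = 1; n = 16.
Percentile rank = 100·(9 + 0.5·1)/16 = 100·9.5/16 = 59.38.

59.4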